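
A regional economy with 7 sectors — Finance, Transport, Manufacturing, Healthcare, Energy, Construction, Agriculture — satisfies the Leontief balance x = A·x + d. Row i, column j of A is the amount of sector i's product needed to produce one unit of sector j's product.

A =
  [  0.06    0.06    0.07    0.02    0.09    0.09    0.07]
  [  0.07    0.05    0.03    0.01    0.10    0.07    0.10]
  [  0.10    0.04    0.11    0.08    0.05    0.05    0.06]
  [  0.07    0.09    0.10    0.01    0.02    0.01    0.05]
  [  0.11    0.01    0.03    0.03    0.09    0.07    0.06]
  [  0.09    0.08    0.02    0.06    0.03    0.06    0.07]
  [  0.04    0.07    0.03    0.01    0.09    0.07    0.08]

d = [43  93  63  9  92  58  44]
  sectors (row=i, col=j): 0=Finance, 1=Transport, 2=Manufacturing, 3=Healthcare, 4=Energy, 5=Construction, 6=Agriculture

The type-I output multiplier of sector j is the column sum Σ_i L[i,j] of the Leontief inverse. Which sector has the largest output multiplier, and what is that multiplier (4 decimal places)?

Finance (1.9283)

Form M = I − A:
  [  0.94   -0.06   -0.07   -0.02   -0.09   -0.09   -0.07]
  [ -0.07    0.95   -0.03   -0.01   -0.10   -0.07   -0.10]
  [ -0.10   -0.04    0.89   -0.08   -0.05   -0.05   -0.06]
  [ -0.07   -0.09   -0.10    0.99   -0.02   -0.01   -0.05]
  [ -0.11   -0.01   -0.03   -0.03    0.91   -0.07   -0.06]
  [ -0.09   -0.08   -0.02   -0.06   -0.03    0.94   -0.07]
  [ -0.04   -0.07   -0.03   -0.01   -0.09   -0.07    0.92]
Leontief inverse L = M⁻¹:
  [  1.1227    0.1028    0.1094    0.0469    0.1466    0.1418    0.1266]
  [  0.1265    1.0894    0.0634    0.0322    0.1555    0.1199    0.1532]
  [  0.1657    0.0882    1.1617    0.1088    0.1074    0.1022    0.1186]
  [  0.1170    0.1227    0.1357    1.0307    0.0663    0.0506    0.0953]
  [  0.1633    0.0477    0.0649    0.0517    1.1395    0.1161    0.1078]
  [  0.1413    0.1216    0.0558    0.0792    0.0806    1.1053    0.1213]
  [  0.0918    0.1055    0.0595    0.0303    0.1400    0.1146    1.1288]
Total output x = L · d:
  x_0 = 1.1227·43 + 0.1028·93 + 0.1094·63 + 0.0469·9 + 0.1466·92 + 0.1418·58 + 0.1266·44 = 92.4337
  x_1 = 0.1265·43 + 1.0894·93 + 0.0634·63 + 0.0322·9 + 0.1555·92 + 0.1199·58 + 0.1532·44 = 139.0352
  x_2 = 0.1657·43 + 0.0882·93 + 1.1617·63 + 0.1088·9 + 0.1074·92 + 0.1022·58 + 0.1186·44 = 110.5193
  x_3 = 0.1170·43 + 0.1227·93 + 0.1357·63 + 1.0307·9 + 0.0663·92 + 0.0506·58 + 0.0953·44 = 47.4904
  x_4 = 0.1633·43 + 0.0477·93 + 0.0649·63 + 0.0517·9 + 1.1395·92 + 0.1161·58 + 0.1078·44 = 132.3186
  x_5 = 0.1413·43 + 0.1216·93 + 0.0558·63 + 0.0792·9 + 0.0806·92 + 1.1053·58 + 0.1213·44 = 98.4679
  x_6 = 0.0918·43 + 0.1055·93 + 0.0595·63 + 0.0303·9 + 0.1400·92 + 0.1146·58 + 1.1288·44 = 86.9801
Output multipliers (column sums of L):
  Finance: 1.9283
  Transport: 1.6778
  Manufacturing: 1.6505
  Healthcare: 1.3798
  Energy: 1.8358
  Construction: 1.7505
  Agriculture: 1.8516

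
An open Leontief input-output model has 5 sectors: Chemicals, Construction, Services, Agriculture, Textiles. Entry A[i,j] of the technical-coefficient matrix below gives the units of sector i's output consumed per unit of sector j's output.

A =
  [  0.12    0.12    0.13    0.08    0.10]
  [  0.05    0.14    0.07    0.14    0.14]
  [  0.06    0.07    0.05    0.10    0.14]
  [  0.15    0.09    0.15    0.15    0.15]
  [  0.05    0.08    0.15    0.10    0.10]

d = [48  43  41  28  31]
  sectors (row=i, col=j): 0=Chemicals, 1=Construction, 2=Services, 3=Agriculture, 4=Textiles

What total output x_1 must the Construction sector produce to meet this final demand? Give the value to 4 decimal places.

Form M = I − A:
  [  0.88   -0.12   -0.13   -0.08   -0.10]
  [ -0.05    0.86   -0.07   -0.14   -0.14]
  [ -0.06   -0.07    0.95   -0.10   -0.14]
  [ -0.15   -0.09   -0.15    0.85   -0.15]
  [ -0.05   -0.08   -0.15   -0.10    0.90]
Leontief inverse L = M⁻¹:
  [  1.2176    0.2361    0.2567    0.2128    0.2474]
  [  0.1492    1.2563    0.2028    0.2790    0.2901]
  [  0.1371    0.1582    1.1554    0.2047    0.2537]
  [  0.2786    0.2339    0.3166    1.3180    0.3362]
  [  0.1347    0.1771    0.2600    0.2172    1.2303]
Total output x = L · d:
  x_0 = 1.2176·48 + 0.2361·43 + 0.2567·41 + 0.2128·28 + 0.2474·31 = 92.7473
  x_1 = 0.1492·48 + 1.2563·43 + 0.2028·41 + 0.2790·28 + 0.2901·31 = 86.3027
  x_2 = 0.1371·48 + 0.1582·43 + 1.1554·41 + 0.2047·28 + 0.2537·31 = 74.3525
  x_3 = 0.2786·48 + 0.2339·43 + 0.3166·41 + 1.3180·28 + 0.3362·31 = 83.7375
  x_4 = 0.1347·48 + 0.1771·43 + 0.2600·41 + 0.2172·28 + 1.2303·31 = 68.9647

86.3027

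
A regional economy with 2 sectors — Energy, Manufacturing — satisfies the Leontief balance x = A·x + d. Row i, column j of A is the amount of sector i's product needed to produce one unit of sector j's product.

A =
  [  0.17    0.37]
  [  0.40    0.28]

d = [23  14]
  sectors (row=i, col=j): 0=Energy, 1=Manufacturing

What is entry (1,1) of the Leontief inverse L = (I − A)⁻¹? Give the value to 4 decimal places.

Form M = I − A:
  [  0.83   -0.37]
  [ -0.40    0.72]
Leontief inverse L = M⁻¹:
  [  1.6014    0.8230]
  [  0.8897    1.8461]
Total output x = L · d:
  x_0 = 1.6014·23 + 0.8230·14 = 48.3541
  x_1 = 0.8897·23 + 1.8461·14 = 46.3078

L[1,1] = 1.8461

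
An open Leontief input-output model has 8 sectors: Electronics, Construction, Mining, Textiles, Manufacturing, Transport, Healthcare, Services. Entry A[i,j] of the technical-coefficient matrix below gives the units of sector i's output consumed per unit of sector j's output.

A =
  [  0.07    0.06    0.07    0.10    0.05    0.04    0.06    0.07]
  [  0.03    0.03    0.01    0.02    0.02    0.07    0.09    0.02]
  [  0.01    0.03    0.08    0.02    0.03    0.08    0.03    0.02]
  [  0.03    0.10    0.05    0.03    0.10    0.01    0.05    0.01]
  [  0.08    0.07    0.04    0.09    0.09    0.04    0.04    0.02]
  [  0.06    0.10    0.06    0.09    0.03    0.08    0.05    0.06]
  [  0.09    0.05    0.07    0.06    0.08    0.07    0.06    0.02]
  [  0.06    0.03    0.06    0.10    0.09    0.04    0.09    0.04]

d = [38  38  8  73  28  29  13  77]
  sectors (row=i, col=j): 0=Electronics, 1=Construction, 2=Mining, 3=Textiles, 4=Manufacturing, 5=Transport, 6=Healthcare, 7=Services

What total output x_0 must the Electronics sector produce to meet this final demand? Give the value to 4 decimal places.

Form M = I − A:
  [  0.93   -0.06   -0.07   -0.10   -0.05   -0.04   -0.06   -0.07]
  [ -0.03    0.97   -0.01   -0.02   -0.02   -0.07   -0.09   -0.02]
  [ -0.01   -0.03    0.92   -0.02   -0.03   -0.08   -0.03   -0.02]
  [ -0.03   -0.10   -0.05    0.97   -0.10   -0.01   -0.05   -0.01]
  [ -0.08   -0.07   -0.04   -0.09    0.91   -0.04   -0.04   -0.02]
  [ -0.06   -0.10   -0.06   -0.09   -0.03    0.92   -0.05   -0.06]
  [ -0.09   -0.05   -0.07   -0.06   -0.08   -0.07    0.94   -0.02]
  [ -0.06   -0.03   -0.06   -0.10   -0.09   -0.04   -0.09    0.96]
Leontief inverse L = M⁻¹:
  [  1.1174    0.1144    0.1200    0.1551    0.1074    0.0869    0.1129    0.0980]
  [  0.0616    1.0631    0.0397    0.0546    0.0518    0.1007    0.1211    0.0379]
  [  0.0358    0.0617    1.1098    0.0510    0.0580    0.1119    0.0583    0.0370]
  [  0.0649    0.1367    0.0820    1.0675    0.1386    0.0459    0.0876    0.0280]
  [  0.1241    0.1214    0.0829    0.1405    1.1414    0.0816    0.0869    0.0455]
  [  0.1070    0.1557    0.1089    0.1449    0.0841    1.1300    0.1052    0.0894]
  [  0.1379    0.1046    0.1190    0.1158    0.1328    0.1179    1.1092    0.0492]
  [  0.1098    0.0861    0.1101    0.1559    0.1493    0.0861    0.1401    1.0668]
Total output x = L · d:
  x_0 = 1.1174·38 + 0.1144·38 + 0.1200·8 + 0.1551·73 + 0.1074·28 + 0.0869·29 + 0.1129·13 + 0.0980·77 = 73.6333
  x_1 = 0.0616·38 + 1.0631·38 + 0.0397·8 + 0.0546·73 + 0.0518·28 + 0.1007·29 + 0.1211·13 + 0.0379·77 = 55.9130
  x_2 = 0.0358·38 + 0.0617·38 + 1.1098·8 + 0.0510·73 + 0.0580·28 + 0.1119·29 + 0.0583·13 + 0.0370·77 = 24.7772
  x_3 = 0.0649·38 + 0.1367·38 + 0.0820·8 + 1.0675·73 + 0.1386·28 + 0.0459·29 + 0.0876·13 + 0.0280·77 = 94.7522
  x_4 = 0.1241·38 + 0.1214·38 + 0.0829·8 + 0.1405·73 + 1.1414·28 + 0.0816·29 + 0.0869·13 + 0.0455·77 = 59.2097
  x_5 = 0.1070·38 + 0.1557·38 + 0.1089·8 + 0.1449·73 + 0.0841·28 + 1.1300·29 + 0.1052·13 + 0.0894·77 = 64.8031
  x_6 = 0.1379·38 + 0.1046·38 + 0.1190·8 + 0.1158·73 + 0.1328·28 + 0.1179·29 + 1.1092·13 + 0.0492·77 = 43.9597
  x_7 = 0.1098·38 + 0.0861·38 + 0.1101·8 + 0.1559·73 + 0.1493·28 + 0.0861·29 + 0.1401·13 + 1.0668·77 = 110.3486

73.6333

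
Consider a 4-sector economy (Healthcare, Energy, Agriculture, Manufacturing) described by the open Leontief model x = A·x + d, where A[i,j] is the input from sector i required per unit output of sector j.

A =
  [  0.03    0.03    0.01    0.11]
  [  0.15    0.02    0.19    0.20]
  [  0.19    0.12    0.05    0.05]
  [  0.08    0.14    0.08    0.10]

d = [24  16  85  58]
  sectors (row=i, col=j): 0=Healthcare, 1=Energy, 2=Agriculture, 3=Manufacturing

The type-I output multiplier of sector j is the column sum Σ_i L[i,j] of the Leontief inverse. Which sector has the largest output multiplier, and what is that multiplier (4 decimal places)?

Manufacturing (1.7387)

Form M = I − A:
  [  0.97   -0.03   -0.01   -0.11]
  [ -0.15    0.98   -0.19   -0.20]
  [ -0.19   -0.12    0.95   -0.05]
  [ -0.08   -0.14   -0.08    0.90]
Leontief inverse L = M⁻¹:
  [  1.0585    0.0572    0.0347    0.1440]
  [  0.2420    1.0991    0.2466    0.2875]
  [  0.2504    0.1603    1.0980    0.1272]
  [  0.1540    0.1903    0.1390    1.1799]
Total output x = L · d:
  x_0 = 1.0585·24 + 0.0572·16 + 0.0347·85 + 0.1440·58 = 37.6219
  x_1 = 0.2420·24 + 1.0991·16 + 0.2466·85 + 0.2875·58 = 61.0273
  x_2 = 0.2504·24 + 0.1603·16 + 1.0980·85 + 0.1272·58 = 109.2855
  x_3 = 0.1540·24 + 0.1903·16 + 0.1390·85 + 1.1799·58 = 86.9960
Output multipliers (column sums of L):
  Healthcare: 1.7048
  Energy: 1.5069
  Agriculture: 1.5184
  Manufacturing: 1.7387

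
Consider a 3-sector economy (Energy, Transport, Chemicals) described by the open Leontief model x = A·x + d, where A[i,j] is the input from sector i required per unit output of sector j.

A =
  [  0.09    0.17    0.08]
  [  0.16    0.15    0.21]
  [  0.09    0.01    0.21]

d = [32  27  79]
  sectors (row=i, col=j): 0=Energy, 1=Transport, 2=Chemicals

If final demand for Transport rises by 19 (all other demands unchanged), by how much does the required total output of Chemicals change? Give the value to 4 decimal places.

Form M = I − A:
  [  0.91   -0.17   -0.08]
  [ -0.16    0.85   -0.21]
  [ -0.09   -0.01    0.79]
Leontief inverse L = M⁻¹:
  [  1.1577    0.2337    0.1793]
  [  0.2513    1.2309    0.3526]
  [  0.1351    0.0422    1.2907]
Total output x = L · d:
  x_0 = 1.1577·32 + 0.2337·27 + 0.1793·79 = 57.5242
  x_1 = 0.2513·32 + 1.2309·27 + 0.3526·79 = 69.1340
  x_2 = 0.1351·32 + 0.0422·27 + 1.2907·79 = 107.4285
Δx_2 = L[2,1] · Δd_1 = 0.0422 · 19 = 0.8018

0.8018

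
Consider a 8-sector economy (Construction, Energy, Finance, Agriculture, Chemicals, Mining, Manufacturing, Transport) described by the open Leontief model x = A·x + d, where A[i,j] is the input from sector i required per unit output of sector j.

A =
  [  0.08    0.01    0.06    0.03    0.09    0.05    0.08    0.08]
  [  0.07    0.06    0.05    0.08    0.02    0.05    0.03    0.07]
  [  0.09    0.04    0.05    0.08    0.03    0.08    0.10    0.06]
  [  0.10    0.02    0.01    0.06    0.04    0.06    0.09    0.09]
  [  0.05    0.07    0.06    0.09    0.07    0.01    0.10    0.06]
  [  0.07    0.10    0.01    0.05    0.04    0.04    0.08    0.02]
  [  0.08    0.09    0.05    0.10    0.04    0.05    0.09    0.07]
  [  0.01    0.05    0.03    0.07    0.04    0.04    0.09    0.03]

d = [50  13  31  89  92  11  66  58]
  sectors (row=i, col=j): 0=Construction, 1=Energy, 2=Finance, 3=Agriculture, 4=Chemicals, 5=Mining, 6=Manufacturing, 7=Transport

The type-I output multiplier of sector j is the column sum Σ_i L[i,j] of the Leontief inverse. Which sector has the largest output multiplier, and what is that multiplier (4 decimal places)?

Manufacturing (2.2481)

Form M = I − A:
  [  0.92   -0.01   -0.06   -0.03   -0.09   -0.05   -0.08   -0.08]
  [ -0.07    0.94   -0.05   -0.08   -0.02   -0.05   -0.03   -0.07]
  [ -0.09   -0.04    0.95   -0.08   -0.03   -0.08   -0.10   -0.06]
  [ -0.10   -0.02   -0.01    0.94   -0.04   -0.06   -0.09   -0.09]
  [ -0.05   -0.07   -0.06   -0.09    0.93   -0.01   -0.10   -0.06]
  [ -0.07   -0.10   -0.01   -0.05   -0.04    0.96   -0.08   -0.02]
  [ -0.08   -0.09   -0.05   -0.10   -0.04   -0.05    0.91   -0.07]
  [ -0.01   -0.05   -0.03   -0.07   -0.04   -0.04   -0.09    0.97]
Leontief inverse L = M⁻¹:
  [  1.1412    0.0606    0.0984    0.0948    0.1356    0.0920    0.1589    0.1351]
  [  0.1257    1.1007    0.0806    0.1338    0.0573    0.0895    0.0954    0.1195]
  [  0.1613    0.0948    1.0892    0.1489    0.0779    0.1289    0.1837    0.1221]
  [  0.1594    0.0678    0.0450    1.1201    0.0841    0.1010    0.1643    0.1439]
  [  0.1186    0.1219    0.1000    0.1609    1.1150    0.0571    0.1811    0.1229]
  [  0.1254    0.1428    0.0423    0.1045    0.0764    1.0767    0.1407    0.0701]
  [  0.1558    0.1470    0.0925    0.1749    0.0897    0.1024    1.1774    0.1380]
  [  0.0593    0.0897    0.0566    0.1205    0.0703    0.0731    0.1466    1.0734]
Total output x = L · d:
  x_0 = 1.1412·50 + 0.0606·13 + 0.0984·31 + 0.0948·89 + 0.1356·92 + 0.0920·11 + 0.1589·66 + 0.1351·58 = 101.1438
  x_1 = 0.1257·50 + 1.1007·13 + 0.0806·31 + 0.1338·89 + 0.0573·92 + 0.0895·11 + 0.0954·66 + 0.1195·58 = 54.4898
  x_2 = 0.1613·50 + 0.0948·13 + 1.0892·31 + 0.1489·89 + 0.0779·92 + 0.1289·11 + 0.1837·66 + 0.1221·58 = 84.0925
  x_3 = 0.1594·50 + 0.0678·13 + 0.0450·31 + 1.1201·89 + 0.0841·92 + 0.1010·11 + 0.1643·66 + 0.1439·58 = 137.9855
  x_4 = 0.1186·50 + 0.1219·13 + 0.1000·31 + 0.1609·89 + 1.1150·92 + 0.0571·11 + 0.1811·66 + 0.1229·58 = 147.2231
  x_5 = 0.1254·50 + 0.1428·13 + 0.0423·31 + 0.1045·89 + 0.0764·92 + 1.0767·11 + 0.1407·66 + 0.0701·58 = 50.9720
  x_6 = 0.1558·50 + 0.1470·13 + 0.0925·31 + 0.1749·89 + 0.0897·92 + 0.1024·11 + 1.1774·66 + 0.1380·58 = 123.2341
  x_7 = 0.0593·50 + 0.0897·13 + 0.0566·31 + 0.1205·89 + 0.0703·92 + 0.0731·11 + 0.1466·66 + 1.0734·58 = 95.8109
Output multipliers (column sums of L):
  Construction: 2.0467
  Energy: 1.8255
  Finance: 1.6046
  Agriculture: 2.0585
  Chemicals: 1.7064
  Mining: 1.7208
  Manufacturing: 2.2481
  Transport: 1.9250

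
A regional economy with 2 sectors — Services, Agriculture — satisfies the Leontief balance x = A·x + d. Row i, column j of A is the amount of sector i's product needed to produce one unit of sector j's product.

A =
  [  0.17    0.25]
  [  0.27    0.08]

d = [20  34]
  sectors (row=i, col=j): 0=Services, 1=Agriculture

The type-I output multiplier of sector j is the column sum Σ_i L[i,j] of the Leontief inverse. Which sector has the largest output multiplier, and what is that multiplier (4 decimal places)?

Form M = I − A:
  [  0.83   -0.25]
  [ -0.27    0.92]
Leontief inverse L = M⁻¹:
  [  1.3216    0.3591]
  [  0.3879    1.1924]
Total output x = L · d:
  x_0 = 1.3216·20 + 0.3591·34 = 38.6439
  x_1 = 0.3879·20 + 1.1924·34 = 48.2977
Output multipliers (column sums of L):
  Services: 1.7095
  Agriculture: 1.5515

Services (1.7095)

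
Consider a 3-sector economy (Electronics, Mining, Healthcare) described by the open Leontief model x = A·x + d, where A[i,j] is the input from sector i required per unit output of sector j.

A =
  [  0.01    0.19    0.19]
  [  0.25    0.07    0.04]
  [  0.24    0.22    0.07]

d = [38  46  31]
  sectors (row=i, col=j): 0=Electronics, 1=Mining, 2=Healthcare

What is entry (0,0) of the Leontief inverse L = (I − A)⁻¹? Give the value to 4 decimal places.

L[0,0] = 1.1435

Form M = I − A:
  [  0.99   -0.19   -0.19]
  [ -0.25    0.93   -0.04]
  [ -0.24   -0.22    0.93]
Leontief inverse L = M⁻¹:
  [  1.1435    0.2918    0.2462]
  [  0.3234    1.1689    0.1163]
  [  0.3716    0.3518    1.1663]
Total output x = L · d:
  x_0 = 1.1435·38 + 0.2918·46 + 0.2462·31 = 64.5082
  x_1 = 0.3234·38 + 1.1689·46 + 0.1163·31 = 69.6618
  x_2 = 0.3716·38 + 0.3518·46 + 1.1663·31 = 66.4597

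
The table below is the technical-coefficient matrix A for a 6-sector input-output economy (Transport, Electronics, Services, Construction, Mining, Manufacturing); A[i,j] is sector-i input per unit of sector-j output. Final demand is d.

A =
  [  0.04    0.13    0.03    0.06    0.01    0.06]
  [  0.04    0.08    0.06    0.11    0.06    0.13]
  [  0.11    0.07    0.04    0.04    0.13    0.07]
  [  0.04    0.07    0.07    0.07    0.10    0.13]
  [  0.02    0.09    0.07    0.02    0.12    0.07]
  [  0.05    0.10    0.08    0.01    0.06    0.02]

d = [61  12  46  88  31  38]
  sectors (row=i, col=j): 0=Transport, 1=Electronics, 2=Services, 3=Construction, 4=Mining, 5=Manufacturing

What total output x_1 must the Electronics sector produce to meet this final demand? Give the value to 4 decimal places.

Form M = I − A:
  [  0.96   -0.13   -0.03   -0.06   -0.01   -0.06]
  [ -0.04    0.92   -0.06   -0.11   -0.06   -0.13]
  [ -0.11   -0.07    0.96   -0.04   -0.13   -0.07]
  [ -0.04   -0.07   -0.07    0.93   -0.10   -0.13]
  [ -0.02   -0.09   -0.07   -0.02    0.88   -0.07]
  [ -0.05   -0.10   -0.08   -0.01   -0.06    0.98]
Leontief inverse L = M⁻¹:
  [  1.0674    0.1801    0.0646    0.0952    0.0523    0.1102]
  [  0.0797    1.1516    0.1109    0.1509    0.1262    0.1946]
  [  0.1442    0.1414    1.0853    0.0782    0.1893    0.1290]
  [  0.0793    0.1418    0.1203    1.1080    0.1673    0.1912]
  [  0.0519    0.1482    0.1107    0.0523    1.1777    0.1218]
  [  0.0784    0.1488    0.1112    0.0411    0.1048    1.0658]
Total output x = L · d:
  x_0 = 1.0674·61 + 0.1801·12 + 0.0646·46 + 0.0952·88 + 0.0523·31 + 0.1102·38 = 84.4303
  x_1 = 0.0797·61 + 1.1516·12 + 0.1109·46 + 0.1509·88 + 0.1262·31 + 0.1946·38 = 48.3768
  x_2 = 0.1442·61 + 0.1414·12 + 1.0853·46 + 0.0782·88 + 0.1893·31 + 0.1290·38 = 78.0613
  x_3 = 0.0793·61 + 0.1418·12 + 0.1203·46 + 1.1080·88 + 0.1673·31 + 0.1912·38 = 122.0236
  x_4 = 0.0519·61 + 0.1482·12 + 0.1107·46 + 0.0523·88 + 1.1777·31 + 0.1218·38 = 55.7738
  x_5 = 0.0784·61 + 0.1488·12 + 0.1112·46 + 0.0411·88 + 0.1048·31 + 1.0658·38 = 59.0518

48.3768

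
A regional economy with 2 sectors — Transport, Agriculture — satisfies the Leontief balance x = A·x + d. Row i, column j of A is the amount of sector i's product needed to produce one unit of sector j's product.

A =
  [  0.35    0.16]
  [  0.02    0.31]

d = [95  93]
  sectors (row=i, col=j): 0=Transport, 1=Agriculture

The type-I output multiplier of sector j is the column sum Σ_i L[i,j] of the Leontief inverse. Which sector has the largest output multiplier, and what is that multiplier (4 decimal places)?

Form M = I − A:
  [  0.65   -0.16]
  [ -0.02    0.69]
Leontief inverse L = M⁻¹:
  [  1.5495    0.3593]
  [  0.0449    1.4597]
Total output x = L · d:
  x_0 = 1.5495·95 + 0.3593·93 = 180.6198
  x_1 = 0.0449·95 + 1.4597·93 = 140.0180
Output multipliers (column sums of L):
  Transport: 1.5944
  Agriculture: 1.8190

Agriculture (1.8190)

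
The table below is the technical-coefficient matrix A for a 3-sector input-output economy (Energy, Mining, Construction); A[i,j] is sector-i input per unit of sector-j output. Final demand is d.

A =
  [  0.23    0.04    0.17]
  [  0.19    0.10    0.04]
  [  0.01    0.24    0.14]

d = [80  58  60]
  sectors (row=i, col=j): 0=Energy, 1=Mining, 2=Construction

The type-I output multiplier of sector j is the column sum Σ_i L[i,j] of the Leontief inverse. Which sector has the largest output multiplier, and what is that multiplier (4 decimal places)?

Form M = I − A:
  [  0.77   -0.04   -0.17]
  [ -0.19    0.90   -0.04]
  [ -0.01   -0.24    0.86]
Leontief inverse L = M⁻¹:
  [  1.3346    0.1313    0.2699]
  [  0.2860    1.1532    0.1102]
  [  0.0953    0.3233    1.1967]
Total output x = L · d:
  x_0 = 1.3346·80 + 0.1313·58 + 0.2699·60 = 130.5789
  x_1 = 0.2860·80 + 1.1532·58 + 0.1102·60 = 96.3747
  x_2 = 0.0953·80 + 0.3233·58 + 1.1967·60 = 98.1811
Output multipliers (column sums of L):
  Energy: 1.7159
  Mining: 1.6078
  Construction: 1.5768

Energy (1.7159)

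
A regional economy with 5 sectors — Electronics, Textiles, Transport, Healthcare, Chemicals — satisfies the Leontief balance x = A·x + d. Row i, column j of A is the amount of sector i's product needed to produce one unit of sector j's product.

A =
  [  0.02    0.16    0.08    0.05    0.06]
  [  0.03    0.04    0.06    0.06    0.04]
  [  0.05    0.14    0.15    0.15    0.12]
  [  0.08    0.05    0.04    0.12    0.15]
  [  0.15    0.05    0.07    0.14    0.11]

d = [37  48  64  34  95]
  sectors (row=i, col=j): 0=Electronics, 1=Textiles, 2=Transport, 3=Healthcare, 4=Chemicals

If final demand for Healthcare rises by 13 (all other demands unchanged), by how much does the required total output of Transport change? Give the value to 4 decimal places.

3.5133

Form M = I − A:
  [  0.98   -0.16   -0.08   -0.05   -0.06]
  [ -0.03    0.96   -0.06   -0.06   -0.04]
  [ -0.05   -0.14    0.85   -0.15   -0.12]
  [ -0.08   -0.05   -0.04    0.88   -0.15]
  [ -0.15   -0.05   -0.07   -0.14    0.89]
Leontief inverse L = M⁻¹:
  [  1.0608    0.2078    0.1296    0.1153    0.1178]
  [  0.0589    1.0749    0.0932    0.1057    0.0827]
  [  0.1275    0.2276    1.2363    0.2703    0.2311]
  [  0.1421    0.1127    0.0971    1.2054    0.2309]
  [  0.2145    0.1310    0.1396    0.2362    1.2026]
Total output x = L · d:
  x_0 = 1.0608·37 + 0.2078·48 + 0.1296·64 + 0.1153·34 + 0.1178·95 = 72.6309
  x_1 = 0.0589·37 + 1.0749·48 + 0.0932·64 + 0.1057·34 + 0.0827·95 = 71.1860
  x_2 = 0.1275·37 + 0.2276·48 + 1.2363·64 + 0.2703·34 + 0.2311·95 = 125.9054
  x_3 = 0.1421·37 + 0.1127·48 + 0.0971·64 + 1.2054·34 + 0.2309·95 = 79.7972
  x_4 = 0.2145·37 + 0.1310·48 + 0.1396·64 + 0.2362·34 + 1.2026·95 = 145.4370
Δx_2 = L[2,3] · Δd_3 = 0.2703 · 13 = 3.5133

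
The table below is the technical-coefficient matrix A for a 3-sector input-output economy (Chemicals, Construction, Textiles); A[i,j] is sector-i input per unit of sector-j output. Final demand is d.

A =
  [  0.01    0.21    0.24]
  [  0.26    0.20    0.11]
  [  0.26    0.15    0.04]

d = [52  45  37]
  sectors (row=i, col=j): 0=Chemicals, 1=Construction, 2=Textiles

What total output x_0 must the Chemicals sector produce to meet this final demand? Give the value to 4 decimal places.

92.1767

Form M = I − A:
  [  0.99   -0.21   -0.24]
  [ -0.26    0.80   -0.11]
  [ -0.26   -0.15    0.96]
Leontief inverse L = M⁻¹:
  [  1.1999    0.3794    0.3435]
  [  0.4442    1.4179    0.2735]
  [  0.3944    0.3243    1.1774]
Total output x = L · d:
  x_0 = 1.1999·52 + 0.3794·45 + 0.3435·37 = 92.1767
  x_1 = 0.4442·52 + 1.4179·45 + 0.2735·37 = 97.0240
  x_2 = 0.3944·52 + 0.3243·45 + 1.1774·37 = 78.6662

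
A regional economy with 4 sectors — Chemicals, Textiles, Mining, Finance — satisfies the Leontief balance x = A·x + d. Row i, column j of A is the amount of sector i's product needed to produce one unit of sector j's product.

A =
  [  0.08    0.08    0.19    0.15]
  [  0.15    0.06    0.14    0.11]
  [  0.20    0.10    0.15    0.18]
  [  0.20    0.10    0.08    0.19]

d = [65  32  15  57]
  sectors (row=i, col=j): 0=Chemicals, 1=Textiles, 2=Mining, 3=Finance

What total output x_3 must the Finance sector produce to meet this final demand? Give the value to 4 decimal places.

Form M = I − A:
  [  0.92   -0.08   -0.19   -0.15]
  [ -0.15    0.94   -0.14   -0.11]
  [ -0.20   -0.10    0.85   -0.18]
  [ -0.20   -0.10   -0.08    0.81]
Leontief inverse L = M⁻¹:
  [  1.2637    0.1797    0.3436    0.3348]
  [  0.3095    1.1499    0.2846    0.2767]
  [  0.4166    0.2217    1.3443    0.4060]
  [  0.3914    0.2082    0.2527    1.3915]
Total output x = L · d:
  x_0 = 1.2637·65 + 0.1797·32 + 0.3436·15 + 0.3348·57 = 112.1301
  x_1 = 0.3095·65 + 1.1499·32 + 0.2846·15 + 0.2767·57 = 76.9576
  x_2 = 0.4166·65 + 0.2217·32 + 1.3443·15 + 0.4060·57 = 77.4819
  x_3 = 0.3914·65 + 0.2082·32 + 0.2527·15 + 1.3915·57 = 115.2103

115.2103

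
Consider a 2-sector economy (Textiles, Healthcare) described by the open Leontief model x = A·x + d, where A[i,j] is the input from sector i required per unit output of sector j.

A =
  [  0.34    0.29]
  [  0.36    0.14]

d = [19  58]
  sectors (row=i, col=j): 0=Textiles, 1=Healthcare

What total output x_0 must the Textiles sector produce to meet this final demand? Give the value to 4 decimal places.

71.5889

Form M = I − A:
  [  0.66   -0.29]
  [ -0.36    0.86]
Leontief inverse L = M⁻¹:
  [  1.8566    0.6261]
  [  0.7772    1.4249]
Total output x = L · d:
  x_0 = 1.8566·19 + 0.6261·58 = 71.5889
  x_1 = 0.7772·19 + 1.4249·58 = 97.4093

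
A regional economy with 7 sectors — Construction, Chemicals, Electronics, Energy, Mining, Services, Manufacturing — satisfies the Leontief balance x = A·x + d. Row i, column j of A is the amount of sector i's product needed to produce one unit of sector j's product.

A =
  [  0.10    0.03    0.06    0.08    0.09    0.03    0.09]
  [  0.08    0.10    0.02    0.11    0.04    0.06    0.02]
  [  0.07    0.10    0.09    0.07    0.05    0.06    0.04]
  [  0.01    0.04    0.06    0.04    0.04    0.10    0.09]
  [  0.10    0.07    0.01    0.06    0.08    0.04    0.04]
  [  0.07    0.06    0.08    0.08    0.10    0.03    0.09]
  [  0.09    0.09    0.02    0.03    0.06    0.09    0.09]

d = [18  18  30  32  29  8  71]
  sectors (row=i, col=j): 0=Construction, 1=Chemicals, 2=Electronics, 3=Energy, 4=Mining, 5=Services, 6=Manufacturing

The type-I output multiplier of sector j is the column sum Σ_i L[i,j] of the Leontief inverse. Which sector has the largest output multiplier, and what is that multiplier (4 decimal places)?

Form M = I − A:
  [  0.90   -0.03   -0.06   -0.08   -0.09   -0.03   -0.09]
  [ -0.08    0.90   -0.02   -0.11   -0.04   -0.06   -0.02]
  [ -0.07   -0.10    0.91   -0.07   -0.05   -0.06   -0.04]
  [ -0.01   -0.04   -0.06    0.96   -0.04   -0.10   -0.09]
  [ -0.10   -0.07   -0.01   -0.06    0.92   -0.04   -0.04]
  [ -0.07   -0.06   -0.08   -0.08   -0.10    0.97   -0.09]
  [ -0.09   -0.09   -0.02   -0.03   -0.06   -0.09    0.91]
Leontief inverse L = M⁻¹:
  [  1.1659    0.0879    0.0998    0.1352    0.1478    0.0816    0.1496]
  [  0.1338    1.1504    0.0568    0.1638    0.0895    0.1060    0.0716]
  [  0.1338    0.1613    1.1329    0.1311    0.1056    0.1109    0.0951]
  [  0.0618    0.0907    0.0941    1.0856    0.0867    0.1416    0.1374]
  [  0.1553    0.1166    0.0414    0.1093    1.1287    0.0806    0.0881]
  [  0.1392    0.1241    0.1216    0.1398    0.1595    1.0853    0.1500]
  [  0.1575    0.1490    0.0582    0.0893    0.1188    0.1383    1.1480]
Total output x = L · d:
  x_0 = 1.1659·18 + 0.0879·18 + 0.0998·30 + 0.1352·32 + 0.1478·29 + 0.0816·8 + 0.1496·71 = 45.4465
  x_1 = 0.1338·18 + 1.1504·18 + 0.0568·30 + 0.1638·32 + 0.0895·29 + 0.1060·8 + 0.0716·71 = 38.5902
  x_2 = 0.1338·18 + 0.1613·18 + 1.1329·30 + 0.1311·32 + 0.1056·29 + 0.1109·8 + 0.0951·71 = 54.1976
  x_3 = 0.0618·18 + 0.0907·18 + 0.0941·30 + 1.0856·32 + 0.0867·29 + 0.1416·8 + 0.1374·71 = 53.7075
  x_4 = 0.1553·18 + 0.1166·18 + 0.0414·30 + 0.1093·32 + 1.1287·29 + 0.0806·8 + 0.0881·71 = 49.2723
  x_5 = 0.1392·18 + 0.1241·18 + 0.1216·30 + 0.1398·32 + 0.1595·29 + 1.0853·8 + 0.1500·71 = 36.8175
  x_6 = 0.1575·18 + 0.1490·18 + 0.0582·30 + 0.0893·32 + 0.1188·29 + 0.1383·8 + 1.1480·71 = 96.1850
Output multipliers (column sums of L):
  Construction: 1.9474
  Chemicals: 1.8799
  Electronics: 1.6048
  Energy: 1.8540
  Mining: 1.8366
  Services: 1.7443
  Manufacturing: 1.8400

Construction (1.9474)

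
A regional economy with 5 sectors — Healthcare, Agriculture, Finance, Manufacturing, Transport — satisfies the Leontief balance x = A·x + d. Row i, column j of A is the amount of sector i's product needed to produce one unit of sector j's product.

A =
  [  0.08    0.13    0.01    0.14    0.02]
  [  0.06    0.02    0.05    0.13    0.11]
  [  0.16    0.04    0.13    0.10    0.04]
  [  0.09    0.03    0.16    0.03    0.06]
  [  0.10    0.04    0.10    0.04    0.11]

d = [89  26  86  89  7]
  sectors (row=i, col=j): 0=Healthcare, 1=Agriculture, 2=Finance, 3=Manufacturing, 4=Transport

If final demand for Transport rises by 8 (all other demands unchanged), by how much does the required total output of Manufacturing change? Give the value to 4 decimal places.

0.7604

Form M = I − A:
  [  0.92   -0.13   -0.01   -0.14   -0.02]
  [ -0.06    0.98   -0.05   -0.13   -0.11]
  [ -0.16   -0.04    0.87   -0.10   -0.04]
  [ -0.09   -0.03   -0.16    0.97   -0.06]
  [ -0.10   -0.04   -0.10   -0.04    0.89]
Leontief inverse L = M⁻¹:
  [  1.1346    0.1616    0.0652    0.1947    0.0615]
  [  0.1216    1.0526    0.1115    0.1763    0.1497]
  [  0.2402    0.0895    1.1987    0.1736    0.0820]
  [  0.1590    0.0672    0.2169    1.0892    0.0950]
  [  0.1671    0.0785    0.1568    0.0983    1.1507]
Total output x = L · d:
  x_0 = 1.1346·89 + 0.1616·26 + 0.0652·86 + 0.1947·89 + 0.0615·7 = 128.5436
  x_1 = 0.1216·89 + 1.0526·26 + 0.1115·86 + 0.1763·89 + 0.1497·7 = 64.5147
  x_2 = 0.2402·89 + 0.0895·26 + 1.1987·86 + 0.1736·89 + 0.0820·7 = 142.8166
  x_3 = 0.1590·89 + 0.0672·26 + 0.2169·86 + 1.0892·89 + 0.0950·7 = 132.1512
  x_4 = 0.1671·89 + 0.0785·26 + 0.1568·86 + 0.0983·89 + 1.1507·7 = 47.1940
Δx_3 = L[3,4] · Δd_4 = 0.0950 · 8 = 0.7604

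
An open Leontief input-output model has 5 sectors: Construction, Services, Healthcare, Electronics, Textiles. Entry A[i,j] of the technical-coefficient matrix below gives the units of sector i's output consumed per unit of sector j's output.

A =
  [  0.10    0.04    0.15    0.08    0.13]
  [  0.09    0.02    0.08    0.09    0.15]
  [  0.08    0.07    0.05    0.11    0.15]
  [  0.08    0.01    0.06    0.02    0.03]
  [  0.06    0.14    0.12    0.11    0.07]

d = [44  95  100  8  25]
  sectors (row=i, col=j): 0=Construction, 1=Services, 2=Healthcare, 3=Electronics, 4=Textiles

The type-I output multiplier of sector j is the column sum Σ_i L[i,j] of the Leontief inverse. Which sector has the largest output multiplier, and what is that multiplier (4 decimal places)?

Form M = I − A:
  [  0.90   -0.04   -0.15   -0.08   -0.13]
  [ -0.09    0.98   -0.08   -0.09   -0.15]
  [ -0.08   -0.07    0.95   -0.11   -0.15]
  [ -0.08   -0.01   -0.06    0.98   -0.03]
  [ -0.06   -0.14   -0.12   -0.11    0.93]
Leontief inverse L = M⁻¹:
  [  1.1699    0.0975    0.2307    0.1552    0.2215]
  [  0.1489    1.0707    0.1515    0.1525    0.2229]
  [  0.1426    0.1203    1.1249    0.1744    0.2264]
  [  0.1097    0.0320    0.0952    1.0508    0.0697]
  [  0.1293    0.1868    0.1941    0.1798    1.1606]
Total output x = L · d:
  x_0 = 1.1699·44 + 0.0975·95 + 0.2307·100 + 0.1552·8 + 0.2215·25 = 90.5844
  x_1 = 0.1489·44 + 1.0707·95 + 0.1515·100 + 0.1525·8 + 0.2229·25 = 130.2084
  x_2 = 0.1426·44 + 0.1203·95 + 1.1249·100 + 0.1744·8 + 0.2264·25 = 137.2462
  x_3 = 0.1097·44 + 0.0320·95 + 0.0952·100 + 1.0508·8 + 0.0697·25 = 27.5331
  x_4 = 0.1293·44 + 0.1868·95 + 0.1941·100 + 0.1798·8 + 1.1606·25 = 73.2929
Output multipliers (column sums of L):
  Construction: 1.7005
  Services: 1.5072
  Healthcare: 1.7963
  Electronics: 1.7127
  Textiles: 1.9010

Textiles (1.9010)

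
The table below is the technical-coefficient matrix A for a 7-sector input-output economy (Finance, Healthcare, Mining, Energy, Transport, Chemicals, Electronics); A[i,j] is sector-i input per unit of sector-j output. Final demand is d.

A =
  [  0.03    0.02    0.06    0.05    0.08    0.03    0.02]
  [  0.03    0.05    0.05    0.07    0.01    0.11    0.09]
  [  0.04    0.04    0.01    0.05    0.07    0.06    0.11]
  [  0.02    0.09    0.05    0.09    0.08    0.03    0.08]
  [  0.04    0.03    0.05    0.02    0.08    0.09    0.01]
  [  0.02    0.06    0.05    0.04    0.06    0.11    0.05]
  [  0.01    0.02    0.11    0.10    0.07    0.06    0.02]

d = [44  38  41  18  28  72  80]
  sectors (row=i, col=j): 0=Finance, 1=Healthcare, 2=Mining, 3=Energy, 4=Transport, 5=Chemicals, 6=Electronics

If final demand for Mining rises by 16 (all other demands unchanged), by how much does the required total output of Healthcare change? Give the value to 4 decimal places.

Form M = I − A:
  [  0.97   -0.02   -0.06   -0.05   -0.08   -0.03   -0.02]
  [ -0.03    0.95   -0.05   -0.07   -0.01   -0.11   -0.09]
  [ -0.04   -0.04    0.99   -0.05   -0.07   -0.06   -0.11]
  [ -0.02   -0.09   -0.05    0.91   -0.08   -0.03   -0.08]
  [ -0.04   -0.03   -0.05   -0.02    0.92   -0.09   -0.01]
  [ -0.02   -0.06   -0.05   -0.04   -0.06    0.89   -0.05]
  [ -0.01   -0.02   -0.11   -0.10   -0.07   -0.06    0.98]
Leontief inverse L = M⁻¹:
  [  1.0435    0.0410    0.0829    0.0752    0.1115    0.0627    0.0448]
  [  0.0462    1.0824    0.0881    0.1129    0.0524    0.1590    0.1281]
  [  0.0552    0.0666    1.0475    0.0879    0.1102    0.1041    0.1384]
  [  0.0390    0.1238    0.0897    1.1350    0.1247    0.0816    0.1203]
  [  0.0546    0.0527    0.0751    0.0453    1.1131    0.1299    0.0361]
  [  0.0367    0.0897    0.0836    0.0760    0.0992    1.1599    0.0848]
  [  0.0279    0.0519    0.1398    0.1366    0.1129    0.1042    1.0591]
Total output x = L · d:
  x_0 = 1.0435·44 + 0.0410·38 + 0.0829·41 + 0.0752·18 + 0.1115·28 + 0.0627·72 + 0.0448·80 = 63.4465
  x_1 = 0.0462·44 + 1.0824·38 + 0.0881·41 + 0.1129·18 + 0.0524·28 + 0.1590·72 + 0.1281·80 = 71.9705
  x_2 = 0.0552·44 + 0.0666·38 + 1.0475·41 + 0.0879·18 + 0.1102·28 + 0.1041·72 + 0.1384·80 = 71.1430
  x_3 = 0.0390·44 + 0.1238·38 + 0.0897·41 + 1.1350·18 + 0.1247·28 + 0.0816·72 + 0.1203·80 = 49.5265
  x_4 = 0.0546·44 + 0.0527·38 + 0.0751·41 + 0.0453·18 + 1.1131·28 + 0.1299·72 + 0.0361·80 = 51.7087
  x_5 = 0.0367·44 + 0.0897·38 + 0.0836·41 + 0.0760·18 + 0.0992·28 + 1.1599·72 + 0.0848·80 = 102.8842
  x_6 = 0.0279·44 + 0.0519·38 + 0.1398·41 + 0.1366·18 + 0.1129·28 + 0.1042·72 + 1.0591·80 = 106.7805
Δx_1 = L[1,2] · Δd_2 = 0.0881 · 16 = 1.4092

1.4092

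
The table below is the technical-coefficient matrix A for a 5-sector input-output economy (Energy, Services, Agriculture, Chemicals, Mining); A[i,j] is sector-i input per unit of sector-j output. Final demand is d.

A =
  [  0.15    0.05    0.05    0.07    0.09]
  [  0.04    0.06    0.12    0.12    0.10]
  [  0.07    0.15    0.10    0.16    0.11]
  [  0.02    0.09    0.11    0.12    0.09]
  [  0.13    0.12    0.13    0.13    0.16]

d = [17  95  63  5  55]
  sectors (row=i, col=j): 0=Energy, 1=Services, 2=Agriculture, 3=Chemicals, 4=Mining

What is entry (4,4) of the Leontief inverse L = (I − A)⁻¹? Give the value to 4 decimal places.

Form M = I − A:
  [  0.85   -0.05   -0.05   -0.07   -0.09]
  [ -0.04    0.94   -0.12   -0.12   -0.10]
  [ -0.07   -0.15    0.90   -0.16   -0.11]
  [ -0.02   -0.09   -0.11    0.88   -0.09]
  [ -0.13   -0.12   -0.13   -0.13    0.84]
Leontief inverse L = M⁻¹:
  [  1.2247    0.1249    0.1310    0.1650    0.1809]
  [  0.1087    1.1528    0.2178    0.2354    0.2026]
  [  0.1578    0.2647    1.2278    0.3076    0.2422]
  [  0.0835    0.1797    0.2067    1.2331    0.1895]
  [  0.2424    0.2528    0.2734    0.2976    1.3142]
Total output x = L · d:
  x_0 = 1.2247·17 + 0.1249·95 + 0.1310·63 + 0.1650·5 + 0.1809·55 = 51.7179
  x_1 = 0.1087·17 + 1.1528·95 + 0.2178·63 + 0.2354·5 + 0.2026·55 = 137.4015
  x_2 = 0.1578·17 + 0.2647·95 + 1.2278·63 + 0.3076·5 + 0.2422·55 = 120.0337
  x_3 = 0.0835·17 + 0.1797·95 + 0.2067·63 + 1.2331·5 + 0.1895·55 = 48.0975
  x_4 = 0.2424·17 + 0.2528·95 + 0.2734·63 + 0.2976·5 + 1.3142·55 = 119.1292

L[4,4] = 1.3142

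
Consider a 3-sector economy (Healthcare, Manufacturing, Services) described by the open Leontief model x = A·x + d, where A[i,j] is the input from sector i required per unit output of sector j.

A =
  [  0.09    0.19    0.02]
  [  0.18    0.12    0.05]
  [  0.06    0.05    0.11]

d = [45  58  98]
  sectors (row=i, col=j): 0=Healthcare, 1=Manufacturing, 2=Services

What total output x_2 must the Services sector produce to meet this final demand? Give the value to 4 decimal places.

Form M = I − A:
  [  0.91   -0.19   -0.02]
  [ -0.18    0.88   -0.05]
  [ -0.06   -0.05    0.89]
Leontief inverse L = M⁻¹:
  [  1.1511    0.2508    0.0400]
  [  0.2406    1.1924    0.0724]
  [  0.0911    0.0839    1.1304]
Total output x = L · d:
  x_0 = 1.1511·45 + 0.2508·58 + 0.0400·98 = 70.2648
  x_1 = 0.2406·45 + 1.1924·58 + 0.0724·98 = 87.0849
  x_2 = 0.0911·45 + 0.0839·58 + 1.1304·98 = 119.7417

119.7417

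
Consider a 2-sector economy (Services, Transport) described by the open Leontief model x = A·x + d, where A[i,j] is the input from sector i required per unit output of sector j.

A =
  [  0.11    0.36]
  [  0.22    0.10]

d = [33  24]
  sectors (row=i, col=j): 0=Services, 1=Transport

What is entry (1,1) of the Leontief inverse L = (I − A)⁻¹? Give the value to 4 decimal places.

L[1,1] = 1.2330

Form M = I − A:
  [  0.89   -0.36]
  [ -0.22    0.90]
Leontief inverse L = M⁻¹:
  [  1.2469    0.4988]
  [  0.3048    1.2330]
Total output x = L · d:
  x_0 = 1.2469·33 + 0.4988·24 = 53.1172
  x_1 = 0.3048·33 + 1.2330·24 = 39.6509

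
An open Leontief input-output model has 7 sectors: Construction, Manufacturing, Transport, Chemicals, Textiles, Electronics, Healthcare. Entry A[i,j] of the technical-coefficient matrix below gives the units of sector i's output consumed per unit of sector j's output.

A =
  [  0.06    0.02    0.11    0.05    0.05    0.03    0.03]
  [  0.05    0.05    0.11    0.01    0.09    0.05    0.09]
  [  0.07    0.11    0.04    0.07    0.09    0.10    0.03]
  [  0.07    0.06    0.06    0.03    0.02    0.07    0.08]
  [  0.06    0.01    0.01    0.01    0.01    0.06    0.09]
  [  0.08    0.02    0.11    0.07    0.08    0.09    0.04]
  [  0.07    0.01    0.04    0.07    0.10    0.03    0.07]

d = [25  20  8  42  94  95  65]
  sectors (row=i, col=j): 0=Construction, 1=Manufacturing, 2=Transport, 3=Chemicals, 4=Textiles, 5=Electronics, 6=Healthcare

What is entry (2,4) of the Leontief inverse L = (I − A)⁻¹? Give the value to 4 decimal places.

Form M = I − A:
  [  0.94   -0.02   -0.11   -0.05   -0.05   -0.03   -0.03]
  [ -0.05    0.95   -0.11   -0.01   -0.09   -0.05   -0.09]
  [ -0.07   -0.11    0.96   -0.07   -0.09   -0.10   -0.03]
  [ -0.07   -0.06   -0.06    0.97   -0.02   -0.07   -0.08]
  [ -0.06   -0.01   -0.01   -0.01    0.99   -0.06   -0.09]
  [ -0.08   -0.02   -0.11   -0.07   -0.08    0.91   -0.04]
  [ -0.07   -0.01   -0.04   -0.07   -0.10   -0.03    0.93]
Leontief inverse L = M⁻¹:
  [  1.0993    0.0482    0.1478    0.0782    0.0869    0.0690    0.0630]
  [  0.0997    1.0806    0.1563    0.0457    0.1398    0.0970    0.1345]
  [  0.1258    0.1425    1.1015    0.1060    0.1423    0.1533    0.0829]
  [  0.1141    0.0862    0.1076    1.0626    0.0657    0.1103    0.1180]
  [  0.0884    0.0224    0.0398    0.0326    1.0390    0.0833    0.1132]
  [  0.1355    0.0552    0.1648    0.1096    0.1302    1.1444    0.0863]
  [  0.1117    0.0321    0.0779    0.0980    0.1350    0.0670    1.1089]
Total output x = L · d:
  x_0 = 1.0993·25 + 0.0482·20 + 0.1478·8 + 0.0782·42 + 0.0869·94 + 0.0690·95 + 0.0630·65 = 51.7280
  x_1 = 0.0997·25 + 1.0806·20 + 0.1563·8 + 0.0457·42 + 0.1398·94 + 0.0970·95 + 0.1345·65 = 58.3758
  x_2 = 0.1258·25 + 0.1425·20 + 1.1015·8 + 0.1060·42 + 0.1423·94 + 0.1533·95 + 0.0829·65 = 52.5860
  x_3 = 0.1141·25 + 0.0862·20 + 0.1076·8 + 1.0626·42 + 0.0657·94 + 0.1103·95 + 0.1180·65 = 74.3891
  x_4 = 0.0884·25 + 0.0224·20 + 0.0398·8 + 0.0326·42 + 1.0390·94 + 0.0833·95 + 0.1132·65 = 117.2863
  x_5 = 0.1355·25 + 0.0552·20 + 0.1648·8 + 0.1096·42 + 0.1302·94 + 1.1444·95 + 0.0863·65 = 136.9808
  x_6 = 0.1117·25 + 0.0321·20 + 0.0779·8 + 0.0980·42 + 0.1350·94 + 0.0670·95 + 1.1089·65 = 99.3048

L[2,4] = 0.1423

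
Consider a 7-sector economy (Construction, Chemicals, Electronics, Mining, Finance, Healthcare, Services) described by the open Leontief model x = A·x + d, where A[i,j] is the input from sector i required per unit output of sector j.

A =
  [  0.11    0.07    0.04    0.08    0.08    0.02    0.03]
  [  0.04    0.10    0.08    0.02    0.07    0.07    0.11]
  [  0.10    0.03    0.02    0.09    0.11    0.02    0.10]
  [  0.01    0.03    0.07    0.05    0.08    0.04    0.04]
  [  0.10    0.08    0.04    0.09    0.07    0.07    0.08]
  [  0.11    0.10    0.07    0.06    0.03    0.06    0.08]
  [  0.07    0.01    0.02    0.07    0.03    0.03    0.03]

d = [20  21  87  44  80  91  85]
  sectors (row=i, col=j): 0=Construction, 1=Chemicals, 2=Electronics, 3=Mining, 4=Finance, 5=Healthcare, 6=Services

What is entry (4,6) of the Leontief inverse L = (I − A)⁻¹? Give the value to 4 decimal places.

L[4,6] = 0.1379

Form M = I − A:
  [  0.89   -0.07   -0.04   -0.08   -0.08   -0.02   -0.03]
  [ -0.04    0.90   -0.08   -0.02   -0.07   -0.07   -0.11]
  [ -0.10   -0.03    0.98   -0.09   -0.11   -0.02   -0.10]
  [ -0.01   -0.03   -0.07    0.95   -0.08   -0.04   -0.04]
  [ -0.10   -0.08   -0.04   -0.09    0.93   -0.07   -0.08]
  [ -0.11   -0.10   -0.07   -0.06   -0.03    0.94   -0.08]
  [ -0.07   -0.01   -0.02   -0.07   -0.03   -0.03    0.97]
Leontief inverse L = M⁻¹:
  [  1.1667    0.1163    0.0772    0.1298    0.1336    0.0531    0.0780]
  [  0.1068    1.1510    0.1200    0.0758    0.1255    0.1085    0.1686]
  [  0.1603    0.0747    1.0569    0.1449    0.1634    0.0545    0.1463]
  [  0.0535    0.0624    0.0962    1.0888    0.1190    0.0655    0.0788]
  [  0.1689    0.1353    0.0855    0.1495    1.1310    0.1105    0.1379]
  [  0.1774    0.1529    0.1129    0.1168    0.0900    1.0974    0.1372]
  [  0.1032    0.0352    0.0417    0.0999    0.0607    0.0482    1.0555]
Total output x = L · d:
  x_0 = 1.1667·20 + 0.1163·21 + 0.0772·87 + 0.1298·44 + 0.1336·80 + 0.0531·91 + 0.0780·85 = 60.3533
  x_1 = 0.1068·20 + 1.1510·21 + 0.1200·87 + 0.0758·44 + 0.1255·80 + 0.1085·91 + 0.1686·85 = 74.3317
  x_2 = 0.1603·20 + 0.0747·21 + 1.0569·87 + 0.1449·44 + 0.1634·80 + 0.0545·91 + 0.1463·85 = 133.5726
  x_3 = 0.0535·20 + 0.0624·21 + 0.0962·87 + 1.0888·44 + 0.1190·80 + 0.0655·91 + 0.0788·85 = 80.8338
  x_4 = 0.1689·20 + 0.1353·21 + 0.0855·87 + 0.1495·44 + 1.1310·80 + 0.1105·91 + 0.1379·85 = 132.4883
  x_5 = 0.1774·20 + 0.1529·21 + 0.1129·87 + 0.1168·44 + 0.0900·80 + 1.0974·91 + 0.1372·85 = 140.4565
  x_6 = 0.1032·20 + 0.0352·21 + 0.0417·87 + 0.0999·44 + 0.0607·80 + 0.0482·91 + 1.0555·85 = 109.7796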